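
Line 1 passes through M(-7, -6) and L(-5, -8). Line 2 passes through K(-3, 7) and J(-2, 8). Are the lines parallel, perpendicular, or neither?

Slope of line 1: m1 = (-8 - -6)/(-5 - -7) = -2/2 = -1
Slope of line 2: m2 = (8 - 7)/(-2 - -3) = 1/1 = 1
m1 * m2 = -1, so perpendicular.

Perpendicular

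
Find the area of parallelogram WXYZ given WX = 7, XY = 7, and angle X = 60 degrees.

Area = a * b * sin(theta)
Area = 7 * 7 * sin(60 degrees)
Area = 49 * sqrt(3)/2
Area = 49*sqrt(3)/2

49*sqrt(3)/2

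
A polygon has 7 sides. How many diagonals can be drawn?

The number of diagonals in an n-gon is n(n - 3)/2.
For n = 7: 7(7 - 3)/2 = 7 × 4 / 2 = 14.

14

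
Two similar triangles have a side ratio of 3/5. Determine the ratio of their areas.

The ratio of areas of similar triangles equals the square of the side ratio.
Side ratio = 3:5
Area ratio = (3/5)^2 = 9/25 = 9:25

9:25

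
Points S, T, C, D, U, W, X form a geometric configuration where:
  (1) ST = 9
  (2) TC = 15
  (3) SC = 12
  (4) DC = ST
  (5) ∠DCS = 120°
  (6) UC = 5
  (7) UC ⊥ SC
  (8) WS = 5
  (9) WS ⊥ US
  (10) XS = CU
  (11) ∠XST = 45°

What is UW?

Step 1: By the law of cosines on triangle UCS: US² = 5² + 12² − 2·5·12·cos(90°) = 169, so US = 13.
Step 2: By the law of cosines on triangle USW: UW² = 13² + 5² − 2·13·5·cos(90°) = 194, so UW = √194.

Therefore, the length of UW = √194.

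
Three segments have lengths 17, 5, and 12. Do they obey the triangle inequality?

The longest side is 17. The other two sides sum to 5 + 12 = 17.
Since 17 ≤ 17, the two shorter sides cannot reach around to close the triangle.

No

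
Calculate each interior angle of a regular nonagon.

Each interior angle of a regular n-gon is (n - 2) * 180 / n.
For n = 9: (9 - 2) * 180 / 9 = 1260/9 = 140 degrees.

140 degrees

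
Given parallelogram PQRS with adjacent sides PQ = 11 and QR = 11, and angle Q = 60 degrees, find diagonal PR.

Using the law of cosines:
d^2 = 11^2 + 11^2 - 2(11)(11)cos(60 degrees)
d^2 = 121 + 121 - 242*1/2
d^2 = 121
d = 11

11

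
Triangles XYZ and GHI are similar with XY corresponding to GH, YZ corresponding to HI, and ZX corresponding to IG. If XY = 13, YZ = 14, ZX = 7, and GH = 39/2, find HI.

k = 39/2/13 = 3/2. HI = 3/2 * 14 = 21.

21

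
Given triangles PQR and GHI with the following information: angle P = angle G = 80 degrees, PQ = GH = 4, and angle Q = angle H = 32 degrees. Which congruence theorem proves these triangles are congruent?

The given information matches ASA: Two pairs of corresponding angles and the included side are equal (Angle-Side-Angle).

ASA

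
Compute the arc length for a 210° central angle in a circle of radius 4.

Arc length = 2πr × θ/360
= 2π × 4 × 7/12
= 14*pi/3

14*pi/3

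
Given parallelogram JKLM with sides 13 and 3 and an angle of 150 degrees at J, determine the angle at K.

Opposite sides of a parallelogram are parallel, so consecutive angles form co-interior angles on a transversal.
Co-interior angles sum to 180°, giving angle K = 180 - 150 = 30 degrees.

30 degrees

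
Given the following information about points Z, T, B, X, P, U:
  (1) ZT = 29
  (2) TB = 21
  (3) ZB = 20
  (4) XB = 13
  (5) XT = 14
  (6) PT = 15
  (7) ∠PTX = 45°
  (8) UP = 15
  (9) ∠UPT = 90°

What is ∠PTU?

Step 1: By the law of cosines on triangle TPU: TU² = 15² + 15² − 2·15·15·cos(90°) = 450, so TU = 15·√2.
Step 2: By the inverse law of cosines on triangle PTU: cos(∠PTU) = (15² + (15·√2)² − 15²) / (2·15·15·√2) = 450/636.4 = 0.7071, so ∠PTU = 45°.

Therefore, the measure of angle ∠PTU = 45°.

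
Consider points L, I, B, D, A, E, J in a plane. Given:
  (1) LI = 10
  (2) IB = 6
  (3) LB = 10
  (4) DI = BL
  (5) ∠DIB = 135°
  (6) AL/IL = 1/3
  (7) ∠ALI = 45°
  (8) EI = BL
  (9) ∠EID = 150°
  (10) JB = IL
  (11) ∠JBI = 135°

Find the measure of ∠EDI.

From the given relations: DI = BL = 10; EI = BL = 10.
Step 1: By the law of cosines on triangle DIE: DE² = 10² + 10² − 2·10·10·cos(150°) = 373.21, so DE ≈ 19.32.
Step 2: By the inverse law of cosines on triangle EDI: cos(∠EDI) = (19.32² + 10² − 10²) / (2·19.32·10) = 373.21/386.37 = 0.9659, so ∠EDI = 15°.

Therefore, the measure of angle ∠EDI = 15°.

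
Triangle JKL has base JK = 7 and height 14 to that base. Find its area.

A triangle's area is half the area of a rectangle with the same base and height.
Area = (1/2) * 7 * 14 = 49.

49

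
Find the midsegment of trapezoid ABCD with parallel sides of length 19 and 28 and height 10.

The midsegment (median) of a trapezoid connects the midpoints of the non-parallel sides.
Its length is the average of the two bases: (19 + 28) / 2 = 47/2.

47/2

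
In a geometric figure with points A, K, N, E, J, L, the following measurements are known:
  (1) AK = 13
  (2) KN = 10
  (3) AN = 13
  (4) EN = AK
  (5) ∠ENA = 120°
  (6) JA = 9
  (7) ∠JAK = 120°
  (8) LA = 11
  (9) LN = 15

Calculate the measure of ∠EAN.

From the given relations: EN = AK = 13.
Step 1: By the law of cosines on triangle ANE: AE² = 13² + 13² − 2·13·13·cos(120°) = 507, so AE = 13·√3.
Step 2: By the inverse law of cosines on triangle EAN: cos(∠EAN) = ((13·√3)² + 13² − 13²) / (2·13·√3·13) = 507/585.43 = 0.866, so ∠EAN = 30°.

Therefore, the measure of angle ∠EAN = 30°.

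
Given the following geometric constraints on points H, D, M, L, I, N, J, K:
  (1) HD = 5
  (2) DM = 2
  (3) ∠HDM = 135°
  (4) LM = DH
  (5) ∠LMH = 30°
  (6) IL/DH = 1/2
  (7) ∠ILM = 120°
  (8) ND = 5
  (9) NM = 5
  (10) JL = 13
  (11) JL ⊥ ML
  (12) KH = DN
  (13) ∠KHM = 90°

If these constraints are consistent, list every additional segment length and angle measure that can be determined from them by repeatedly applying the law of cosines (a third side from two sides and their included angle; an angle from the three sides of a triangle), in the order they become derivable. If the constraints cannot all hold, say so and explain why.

The constraints are consistent. Derivable facts, in order:
After 1 step:
- HM ≈ 6.57
- MI = 5/2·√7
- MJ = √194
- ∠DMN = 78.46°
- ∠DNM = 23.07°
- ∠MDN = 78.46°
After 2 steps:
- HL ≈ 3.36
- MK ≈ 8.25
- ∠DHM = 12.43°
- ∠DMH = 32.57°
- ∠IML = 19.11°
- ∠JML = 68.96°
- ∠LIM = 40.89°
- ∠LJM = 21.04°
After 3 steps:
- ∠HKM = 52.72°
- ∠HLM = 101.84°
- ∠HMK = 37.28°
- ∠LHM = 48.16°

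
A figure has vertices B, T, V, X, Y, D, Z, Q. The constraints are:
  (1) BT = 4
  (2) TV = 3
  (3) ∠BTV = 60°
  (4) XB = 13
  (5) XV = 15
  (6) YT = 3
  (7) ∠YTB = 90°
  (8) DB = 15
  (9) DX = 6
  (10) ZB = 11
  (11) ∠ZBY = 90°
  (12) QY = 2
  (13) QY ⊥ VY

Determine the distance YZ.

Step 1: By the law of cosines on triangle BTY: BY² = 4² + 3² − 2·4·3·cos(90°) = 25, so BY = 5.
Step 2: By the law of cosines on triangle YBZ: YZ² = 5² + 11² − 2·5·11·cos(90°) = 146, so YZ = √146.

Therefore, the length of YZ = √146.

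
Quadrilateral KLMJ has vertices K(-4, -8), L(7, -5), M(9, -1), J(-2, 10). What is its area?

The Shoelace formula works by pairing each vertex with the next (cycling back to the first).
For each pair, compute x_i*y_(i+1) - x_(i+1)*y_i:
  (-4*-5 - 7*-8) = 76
  (7*-1 - 9*-5) = 38
  (9*10 - -2*-1) = 88
  (-2*-8 - -4*10) = 56
Taking half the absolute value of the total: Area = (1/2)(258) = 129.

129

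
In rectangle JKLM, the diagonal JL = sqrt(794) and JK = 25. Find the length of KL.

Using the Pythagorean theorem: d^2 = a^2 + b^2
b^2 = d^2 - a^2
b^2 = 794 - 625
b^2 = 169
b = sqrt(169) = 13

13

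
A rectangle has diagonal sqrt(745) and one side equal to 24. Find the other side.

The diagonal of a rectangle forms a right triangle with the two sides.
Rearranging the Pythagorean theorem: missing side = sqrt(d^2 - known^2).
= sqrt(745 - 576) = sqrt(169) = 13.

13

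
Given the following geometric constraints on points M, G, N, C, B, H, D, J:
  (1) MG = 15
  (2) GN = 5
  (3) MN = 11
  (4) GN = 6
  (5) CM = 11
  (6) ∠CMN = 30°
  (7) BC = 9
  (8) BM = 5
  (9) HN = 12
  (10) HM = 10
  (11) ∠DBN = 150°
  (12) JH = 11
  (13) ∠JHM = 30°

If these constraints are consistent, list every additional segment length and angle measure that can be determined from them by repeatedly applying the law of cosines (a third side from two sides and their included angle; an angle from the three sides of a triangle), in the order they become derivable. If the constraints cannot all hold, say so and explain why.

These constraints are not satisfiable: (2) GN = 5 and (4) GN = 6 assign two different lengths to the same segment. No planar figure meets all of them, so nothing further can be derived.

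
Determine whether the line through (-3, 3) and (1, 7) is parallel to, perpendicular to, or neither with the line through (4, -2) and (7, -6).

Slope of line 1: m1 = (7 - 3)/(1 - -3) = 4/4 = 1
Slope of line 2: m2 = (-6 - -2)/(7 - 4) = -4/3 = -4/3
m1 != m2 and m1*m2 = -4/3 != -1. Neither.

Neither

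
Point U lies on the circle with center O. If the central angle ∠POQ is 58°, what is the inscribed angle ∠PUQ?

An inscribed angle intercepts an arc from a point on the circle, while the central angle intercepts the same arc from the center.
The inscribed angle is always half the central angle: 58° / 2 = 29°.

29°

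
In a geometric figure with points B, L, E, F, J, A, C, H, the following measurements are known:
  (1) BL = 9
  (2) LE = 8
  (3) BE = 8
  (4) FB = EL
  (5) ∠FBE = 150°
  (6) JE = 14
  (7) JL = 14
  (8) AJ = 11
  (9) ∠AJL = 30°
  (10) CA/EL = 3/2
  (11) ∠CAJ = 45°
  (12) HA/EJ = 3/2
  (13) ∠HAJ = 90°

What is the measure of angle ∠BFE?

From the given relations: FB = EL = 8.
Step 1: By the law of cosines on triangle FBE: FE² = 8² + 8² − 2·8·8·cos(150°) = 238.85, so FE ≈ 15.45.
Step 2: By the inverse law of cosines on triangle BFE: cos(∠BFE) = (8² + 15.45² − 8²) / (2·8·15.45) = 238.85/247.28 = 0.9659, so ∠BFE = 15°.

Therefore, the measure of angle ∠BFE = 15°.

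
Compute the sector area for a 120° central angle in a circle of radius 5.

The full circle has area πr² = π(5)² = 25*pi.
The sector covers 120° out of 360°, a fraction of 1/3.
Sector area = 25*pi × 1/3 = 25*pi/3.

25*pi/3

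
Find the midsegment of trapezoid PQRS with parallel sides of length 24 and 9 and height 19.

The midsegment (median) of a trapezoid connects the midpoints of the non-parallel sides.
Its length is the average of the two bases: (24 + 9) / 2 = 33/2.

33/2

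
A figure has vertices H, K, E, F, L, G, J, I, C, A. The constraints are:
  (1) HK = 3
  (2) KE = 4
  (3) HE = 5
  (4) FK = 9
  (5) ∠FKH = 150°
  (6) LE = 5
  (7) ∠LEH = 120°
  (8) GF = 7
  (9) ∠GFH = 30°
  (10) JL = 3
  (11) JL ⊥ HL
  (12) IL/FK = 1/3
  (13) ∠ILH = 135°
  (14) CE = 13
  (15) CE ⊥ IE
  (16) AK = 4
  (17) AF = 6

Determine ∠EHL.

Step 1: By the law of cosines on triangle HEL: HL² = 5² + 5² − 2·5·5·cos(120°) = 75, so HL = 5·√3.
Step 2: By the inverse law of cosines on triangle EHL: cos(∠EHL) = (5² + (5·√3)² − 5²) / (2·5·5·√3) = 75/86.6 = 0.866, so ∠EHL = 30°.

Therefore, the measure of angle ∠EHL = 30°.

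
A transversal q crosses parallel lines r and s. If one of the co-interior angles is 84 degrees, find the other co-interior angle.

Co-interior angles sum to 180: 180 - 84 = 96 degrees.

96 degrees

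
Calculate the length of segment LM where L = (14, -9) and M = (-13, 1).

d = sqrt((-27)^2 + (10)^2) = sqrt(829)

sqrt(829)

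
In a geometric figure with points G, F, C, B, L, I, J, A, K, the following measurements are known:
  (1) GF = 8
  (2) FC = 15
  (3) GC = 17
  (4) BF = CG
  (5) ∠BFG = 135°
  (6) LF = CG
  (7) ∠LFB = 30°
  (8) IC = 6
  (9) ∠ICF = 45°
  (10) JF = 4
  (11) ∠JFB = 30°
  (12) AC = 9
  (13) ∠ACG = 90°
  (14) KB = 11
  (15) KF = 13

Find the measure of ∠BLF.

From the given relations: LF = CG = 17; BF = CG = 17.
Step 1: By the law of cosines on triangle LFB: LB² = 17² + 17² − 2·17·17·cos(30°) = 77.44, so LB ≈ 8.8.
Step 2: By the inverse law of cosines on triangle BLF: cos(∠BLF) = (8.8² + 17² − 17²) / (2·8.8·17) = 77.44/299.19 = 0.2588, so ∠BLF = 75°.

Therefore, the measure of angle ∠BLF = 75°.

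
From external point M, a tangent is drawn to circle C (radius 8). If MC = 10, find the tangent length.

The tangent, radius, and line from the external point to the center form a right triangle.
The right angle is where the tangent meets the radius.
By the Pythagorean theorem: tangent² + 8² = 10²
tangent² = 100 - 64 = 36
tangent = 6

6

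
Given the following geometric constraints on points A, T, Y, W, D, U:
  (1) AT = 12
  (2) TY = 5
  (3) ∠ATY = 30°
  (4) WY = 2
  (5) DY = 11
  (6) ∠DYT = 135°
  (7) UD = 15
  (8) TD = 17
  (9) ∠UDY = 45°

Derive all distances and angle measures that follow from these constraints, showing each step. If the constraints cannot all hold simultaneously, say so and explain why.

These constraints are not satisfiable: by the triangle inequality in triangle YTD, (2) TY = 5 and (5) DY = 11 force TD ≤ 5 + 11 = 16, but (8) says TD = 17. No planar figure meets all of them, so nothing further can be derived.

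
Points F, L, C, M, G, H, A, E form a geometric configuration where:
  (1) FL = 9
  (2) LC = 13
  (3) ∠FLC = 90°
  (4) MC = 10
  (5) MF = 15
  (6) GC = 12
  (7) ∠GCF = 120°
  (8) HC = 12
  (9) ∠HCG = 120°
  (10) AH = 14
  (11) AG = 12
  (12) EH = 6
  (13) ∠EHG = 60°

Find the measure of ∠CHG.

Step 1: By the law of cosines on triangle HCG: HG² = 12² + 12² − 2·12·12·cos(120°) = 432, so HG = 12·√3.
Step 2: By the inverse law of cosines on triangle CHG: cos(∠CHG) = (12² + (12·√3)² − 12²) / (2·12·12·√3) = 432/498.83 = 0.866, so ∠CHG = 30°.

Therefore, the measure of angle ∠CHG = 30°.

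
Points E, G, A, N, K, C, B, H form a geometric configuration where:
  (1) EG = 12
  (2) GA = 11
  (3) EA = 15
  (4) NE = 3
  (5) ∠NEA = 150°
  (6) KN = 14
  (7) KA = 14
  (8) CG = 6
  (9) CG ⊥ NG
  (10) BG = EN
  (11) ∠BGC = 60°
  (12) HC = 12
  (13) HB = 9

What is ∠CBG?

From the given relations: BG = EN = 3.
Step 1: By the law of cosines on triangle BGC: BC² = 3² + 6² − 2·3·6·cos(60°) = 27, so BC = 3·√3.
Step 2: By the inverse law of cosines on triangle CBG: cos(∠CBG) = ((3·√3)² + 3² − 6²) / (2·3·√3·3) = 0/31.18 = 0, so ∠CBG = 90°.

Therefore, the measure of angle ∠CBG = 90°.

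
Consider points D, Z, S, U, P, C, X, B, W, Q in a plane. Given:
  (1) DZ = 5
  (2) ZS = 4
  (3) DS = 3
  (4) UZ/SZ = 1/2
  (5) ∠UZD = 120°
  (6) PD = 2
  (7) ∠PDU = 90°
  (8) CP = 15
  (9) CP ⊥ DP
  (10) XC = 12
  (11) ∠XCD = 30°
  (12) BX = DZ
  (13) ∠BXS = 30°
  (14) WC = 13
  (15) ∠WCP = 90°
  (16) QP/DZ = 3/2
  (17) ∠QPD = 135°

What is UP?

From the given relations: UZ = 1/2·SZ = 1/2·4 = 2.
Step 1: By the law of cosines on triangle UZD: UD² = 2² + 5² − 2·2·5·cos(120°) = 39, so UD = √39.
Step 2: By the law of cosines on triangle UDP: UP² = √39² + 2² − 2·√39·2·cos(90°) = 43, so UP = √43.

Therefore, the length of UP = √43.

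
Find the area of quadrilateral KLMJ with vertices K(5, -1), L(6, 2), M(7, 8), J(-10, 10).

The Shoelace formula works by pairing each vertex with the next (cycling back to the first).
For each pair, compute x_i*y_(i+1) - x_(i+1)*y_i:
  (5*2 - 6*-1) = 16
  (6*8 - 7*2) = 34
  (7*10 - -10*8) = 150
  (-10*-1 - 5*10) = -40
Taking half the absolute value of the total: Area = (1/2)(160) = 80.

80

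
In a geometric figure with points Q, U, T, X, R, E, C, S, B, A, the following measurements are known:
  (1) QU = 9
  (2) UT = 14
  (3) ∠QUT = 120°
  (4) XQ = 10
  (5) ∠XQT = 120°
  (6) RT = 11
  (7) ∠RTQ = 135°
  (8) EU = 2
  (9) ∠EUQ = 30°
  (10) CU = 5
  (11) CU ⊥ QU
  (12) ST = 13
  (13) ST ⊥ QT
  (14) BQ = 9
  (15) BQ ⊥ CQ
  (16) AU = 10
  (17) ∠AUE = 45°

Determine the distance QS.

Step 1: By the law of cosines on triangle QUT: QT² = 9² + 14² − 2·9·14·cos(120°) = 403, so QT ≈ 20.07.
Step 2: By the law of cosines on triangle QTS: QS² = 20.07² + 13² − 2·20.07·13·cos(90°) = 572, so QS = 2·√143.

Therefore, the length of QS = 2·√143.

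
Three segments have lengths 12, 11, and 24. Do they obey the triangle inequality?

The longest side is 24. The other two sides sum to 11 + 12 = 23.
Since 23 ≤ 24, the two shorter sides cannot reach around to close the triangle.

No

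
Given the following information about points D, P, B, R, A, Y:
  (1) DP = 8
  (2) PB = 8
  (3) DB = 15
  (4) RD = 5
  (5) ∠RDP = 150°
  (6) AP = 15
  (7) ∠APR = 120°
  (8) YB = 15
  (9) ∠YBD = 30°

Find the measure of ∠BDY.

Step 1: By the law of cosines on triangle DBY: DY² = 15² + 15² − 2·15·15·cos(30°) = 60.29, so DY ≈ 7.76.
Step 2: By the inverse law of cosines on triangle BDY: cos(∠BDY) = (15² + 7.76² − 15²) / (2·15·7.76) = 60.29/232.94 = 0.2588, so ∠BDY = 75°.

Therefore, the measure of angle ∠BDY = 75°.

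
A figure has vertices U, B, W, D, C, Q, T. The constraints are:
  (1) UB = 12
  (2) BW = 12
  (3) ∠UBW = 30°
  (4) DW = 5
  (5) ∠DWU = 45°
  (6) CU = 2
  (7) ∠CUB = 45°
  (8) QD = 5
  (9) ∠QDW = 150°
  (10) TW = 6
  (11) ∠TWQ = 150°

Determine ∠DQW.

Step 1: By the law of cosines on triangle QDW: QW² = 5² + 5² − 2·5·5·cos(150°) = 93.3, so QW ≈ 9.66.
Step 2: By the inverse law of cosines on triangle DQW: cos(∠DQW) = (5² + 9.66² − 5²) / (2·5·9.66) = 93.3/96.59 = 0.9659, so ∠DQW = 15°.

Therefore, the measure of angle ∠DQW = 15°.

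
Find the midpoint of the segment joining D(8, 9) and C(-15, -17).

The midpoint is the average of the coordinates:
x: (8 + -15)/2 = -7/2
y: (9 + -17)/2 = -4
Midpoint = (-7/2, -4)

(-7/2, -4)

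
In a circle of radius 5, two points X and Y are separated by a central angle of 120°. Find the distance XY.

Chord length = 2r sin(θ/2)
= 2 × 5 × sin(120°/2)
= 2 × 5 × sin(60°)
= 5*sqrt(3)

5*sqrt(3)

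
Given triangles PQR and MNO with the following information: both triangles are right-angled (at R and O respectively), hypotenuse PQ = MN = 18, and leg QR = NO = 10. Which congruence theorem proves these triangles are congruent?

Consider the given information: both triangles are right-angled (at R and O respectively), hypotenuse PQ = MN = 18, and leg QR = NO = 10
This is not SAS or ASA: SAS requires two sides and the included angle between them. ASA requires two angles and the side between them.
The correct criterion is HL. The hypotenuse and one leg of two right triangles are equal (Hypotenuse-Leg).

HL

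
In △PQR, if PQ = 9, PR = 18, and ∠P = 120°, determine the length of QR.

Law of cosines: QR^2 = 9^2 + 18^2 - 2(9)(18)cos(120°) = 567, so QR = 9*sqrt(7).

9*sqrt(7)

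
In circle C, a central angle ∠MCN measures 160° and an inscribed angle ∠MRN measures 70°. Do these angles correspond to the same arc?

By the inscribed angle theorem, the inscribed angle for a central angle of 160° should be 160° / 2 = 80°.
The given inscribed angle is 70°, which does not equal 80°.
Therefore, no, they do not correspond to the same arc.

No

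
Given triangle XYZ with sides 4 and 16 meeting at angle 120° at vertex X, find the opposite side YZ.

When two sides and the included angle are known, the law of cosines gives the third side.
c^2 = a^2 + b^2 - 2ab cos(C) generalizes the Pythagorean theorem to non-right triangles.
Here: YZ^2 = 16 + 256 - 128*(-1/2) = 336
YZ = 4*sqrt(21)

4*sqrt(21)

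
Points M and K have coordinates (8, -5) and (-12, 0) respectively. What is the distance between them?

The horizontal distance is |-12 - 8| = 20 and the vertical distance is |0 - -5| = 5.
By the Pythagorean theorem, d = sqrt(20^2 + 5^2) = sqrt(425) = 5*sqrt(17).

5*sqrt(17)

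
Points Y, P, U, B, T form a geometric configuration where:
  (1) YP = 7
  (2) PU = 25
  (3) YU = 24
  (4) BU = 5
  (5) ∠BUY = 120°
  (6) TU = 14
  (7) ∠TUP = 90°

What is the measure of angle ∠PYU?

Step 1: By the inverse law of cosines on triangle PYU: cos(∠PYU) = (7² + 24² − 25²) / (2·7·24) = 0/336 = 0, so ∠PYU = 90°.

Therefore, the measure of angle ∠PYU = 90°.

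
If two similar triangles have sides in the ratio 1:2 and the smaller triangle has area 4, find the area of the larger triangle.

Area ratio = (1/2)^2 = 1/4. Area of the larger triangle = 4 * 4/1 = 16.

16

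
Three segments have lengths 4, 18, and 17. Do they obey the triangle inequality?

For three segments to close into a triangle, no single side can be as long as the other two combined.
The longest side is 18, and 4 + 17 = 21 > 18.
A triangle can be formed.

Yes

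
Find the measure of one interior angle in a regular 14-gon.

Each interior angle of a regular n-gon is (n - 2) * 180 / n.
For n = 14: (14 - 2) * 180 / 14 = 2160/14 = 1080/7 degrees.

1080/7 degrees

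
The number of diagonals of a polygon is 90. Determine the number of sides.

Using d = n(n - 3)/2, we solve 90 = n(n - 3)/2.
So n(n - 3) = 180.
Testing n = 15: 15 * 12 = 180 = 180. Correct.
The polygon has 15 sides.

15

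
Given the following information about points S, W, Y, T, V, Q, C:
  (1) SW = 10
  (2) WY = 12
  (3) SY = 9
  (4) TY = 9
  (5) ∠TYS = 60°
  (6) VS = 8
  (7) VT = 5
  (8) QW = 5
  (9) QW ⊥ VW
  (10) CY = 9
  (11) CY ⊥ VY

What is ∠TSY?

Step 1: By the law of cosines on triangle SYT: ST² = 9² + 9² − 2·9·9·cos(60°) = 81, so ST = 9.
Step 2: By the inverse law of cosines on triangle TSY: cos(∠TSY) = (9² + 9² − 9²) / (2·9·9) = 81/162 = 0.5, so ∠TSY = 60°.

Therefore, the measure of angle ∠TSY = 60°.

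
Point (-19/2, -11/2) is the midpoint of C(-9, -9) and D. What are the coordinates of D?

Using the midpoint formula: M = ((x1 + x2)/2, (y1 + y2)/2)
We know M = (-19/2, -11/2) and C = (-9, -9)
For x: -19/2 = (-9 + x2)/2, so x2 = 2*-19/2 - -9 = -10
For y: -11/2 = (-9 + y2)/2, so y2 = 2*-11/2 - -9 = -2
D = (-10, -2)

(-10, -2)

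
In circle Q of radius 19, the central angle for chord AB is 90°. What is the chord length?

Drop a perpendicular from the center to the chord, bisecting both the chord and the central angle.
Each half-chord = r sin(θ/2) = 19 sin(45°).
The full chord = 2 × 19 × sin(45°) = 19*sqrt(2).

19*sqrt(2)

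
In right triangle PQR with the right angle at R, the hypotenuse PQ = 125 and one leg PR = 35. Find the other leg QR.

Rearranging the Pythagorean theorem to solve for the unknown leg:
leg^2 = hypotenuse^2 - known_leg^2 = 15625 - 1225 = 14400
leg = sqrt(14400) = 120.

120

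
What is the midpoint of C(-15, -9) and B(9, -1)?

M = ((x₁ + x₂)/2, (y₁ + y₂)/2)
= ((-15 + 9)/2, (-9 + -1)/2)
= (-6/2, -10/2) = (-3, -5)

(-3, -5)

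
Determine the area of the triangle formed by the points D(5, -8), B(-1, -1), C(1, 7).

Shoelace: Area = (1/2)|5(-1-7) + -1(7--8) + 1(-8--1)| = (1/2)(62) = 31

31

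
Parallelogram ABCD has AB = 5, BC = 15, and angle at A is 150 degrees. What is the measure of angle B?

Consecutive angles are supplementary: angle B = 180 - 150 = 30 degrees.

30 degrees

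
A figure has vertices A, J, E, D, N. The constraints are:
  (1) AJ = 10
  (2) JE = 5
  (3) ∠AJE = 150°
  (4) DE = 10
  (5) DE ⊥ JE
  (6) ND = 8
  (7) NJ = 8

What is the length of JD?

Step 1: By the law of cosines on triangle JED: JD² = 5² + 10² − 2·5·10·cos(90°) = 125, so JD = 5·√5.

Therefore, the length of JD = 5·√5.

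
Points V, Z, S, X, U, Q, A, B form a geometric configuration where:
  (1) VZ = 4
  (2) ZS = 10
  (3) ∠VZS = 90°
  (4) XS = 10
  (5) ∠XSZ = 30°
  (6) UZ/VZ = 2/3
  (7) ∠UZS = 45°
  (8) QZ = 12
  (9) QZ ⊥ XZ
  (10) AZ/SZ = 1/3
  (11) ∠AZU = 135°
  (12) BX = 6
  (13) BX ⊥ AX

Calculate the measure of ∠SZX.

Step 1: By the law of cosines on triangle ZSX: ZX² = 10² + 10² − 2·10·10·cos(30°) = 26.79, so ZX ≈ 5.18.
Step 2: By the inverse law of cosines on triangle SZX: cos(∠SZX) = (10² + 5.18² − 10²) / (2·10·5.18) = 26.79/103.53 = 0.2588, so ∠SZX = 75°.

Therefore, the measure of angle ∠SZX = 75°.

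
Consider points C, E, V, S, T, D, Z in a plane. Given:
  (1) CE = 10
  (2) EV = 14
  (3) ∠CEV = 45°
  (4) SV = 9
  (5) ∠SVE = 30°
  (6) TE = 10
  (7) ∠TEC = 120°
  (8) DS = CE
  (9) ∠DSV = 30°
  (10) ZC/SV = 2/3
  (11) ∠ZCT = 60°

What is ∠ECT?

Step 1: By the law of cosines on triangle CET: CT² = 10² + 10² − 2·10·10·cos(120°) = 300, so CT = 10·√3.
Step 2: By the inverse law of cosines on triangle ECT: cos(∠ECT) = (10² + (10·√3)² − 10²) / (2·10·10·√3) = 300/346.41 = 0.866, so ∠ECT = 30°.

Therefore, the measure of angle ∠ECT = 30°.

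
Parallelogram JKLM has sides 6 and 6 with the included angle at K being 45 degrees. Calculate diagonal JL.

Using the law of cosines:
d^2 = 6^2 + 6^2 - 2(6)(6)cos(45 degrees)
d^2 = 36 + 36 - 72*sqrt(2)/2
d^2 = 72 - 36*sqrt(2)
d = 6*sqrt(2 - sqrt(2))

6*sqrt(2 - sqrt(2))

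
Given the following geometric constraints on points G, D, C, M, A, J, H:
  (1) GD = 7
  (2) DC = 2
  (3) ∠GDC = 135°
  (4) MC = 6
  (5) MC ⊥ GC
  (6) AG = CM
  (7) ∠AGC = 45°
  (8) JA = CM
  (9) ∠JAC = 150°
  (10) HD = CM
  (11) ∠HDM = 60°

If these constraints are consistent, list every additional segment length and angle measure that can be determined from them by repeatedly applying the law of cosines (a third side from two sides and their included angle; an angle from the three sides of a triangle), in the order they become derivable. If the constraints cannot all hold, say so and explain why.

The constraints are consistent. Derivable facts, in order:
After 1 step:
- GC ≈ 8.53
After 2 steps:
- CA ≈ 6.03
- GM ≈ 10.43
- ∠CGD = 9.54°
- ∠DCG = 35.46°
After 3 steps:
- CJ ≈ 11.62
- ∠ACG = 44.68°
- ∠CAG = 90.32°
- ∠CGM = 35.12°
- ∠CMG = 54.88°
After 4 steps:
- ∠ACJ = 14.96°
- ∠AJC = 15.04°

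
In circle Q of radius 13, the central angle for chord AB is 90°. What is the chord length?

Chord length = 2r sin(θ/2)
= 2 × 13 × sin(90°/2)
= 2 × 13 × sin(45°)
= 13*sqrt(2)

13*sqrt(2)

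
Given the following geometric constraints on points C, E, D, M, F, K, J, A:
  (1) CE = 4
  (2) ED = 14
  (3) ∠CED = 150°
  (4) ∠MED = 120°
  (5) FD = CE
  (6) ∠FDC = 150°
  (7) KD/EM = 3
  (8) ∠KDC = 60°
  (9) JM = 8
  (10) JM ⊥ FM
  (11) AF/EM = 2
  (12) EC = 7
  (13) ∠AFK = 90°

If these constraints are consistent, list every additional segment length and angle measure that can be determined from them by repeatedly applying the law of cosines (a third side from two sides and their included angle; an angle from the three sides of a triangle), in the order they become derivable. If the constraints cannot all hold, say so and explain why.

These constraints are not satisfiable: (1) CE = 4 and (12) EC = 7 assign two different lengths to the same segment. No planar figure meets all of them, so nothing further can be derived.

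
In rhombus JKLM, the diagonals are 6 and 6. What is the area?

Area = (6 * 6) / 2 = 36 / 2 = 18

18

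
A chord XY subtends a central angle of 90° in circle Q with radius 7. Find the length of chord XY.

Drop a perpendicular from the center to the chord, bisecting both the chord and the central angle.
Each half-chord = r sin(θ/2) = 7 sin(45°).
The full chord = 2 × 7 × sin(45°) = 7*sqrt(2).

7*sqrt(2)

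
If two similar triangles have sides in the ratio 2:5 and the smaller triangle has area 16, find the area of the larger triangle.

For similar figures, the area ratio equals the square of the side ratio.
Side ratio (the smaller triangle to the larger triangle) = 2:5, so area ratio = 2^2:5^2 = 4:25.
If the area of the smaller triangle is 16, then the area of the larger triangle = 16 * (25/4) = 100.

100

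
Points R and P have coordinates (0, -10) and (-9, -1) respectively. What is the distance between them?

d = sqrt((-9)^2 + (9)^2) = sqrt(162) = 9*sqrt(2)

9*sqrt(2)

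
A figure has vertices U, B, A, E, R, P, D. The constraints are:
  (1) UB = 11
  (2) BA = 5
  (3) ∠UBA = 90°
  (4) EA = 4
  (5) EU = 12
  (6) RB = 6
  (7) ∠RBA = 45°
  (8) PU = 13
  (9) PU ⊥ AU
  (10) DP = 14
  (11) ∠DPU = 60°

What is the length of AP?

Step 1: By the law of cosines on triangle UBA: UA² = 11² + 5² − 2·11·5·cos(90°) = 146, so UA = √146.
Step 2: By the law of cosines on triangle AUP: AP² = √146² + 13² − 2·√146·13·cos(90°) = 315, so AP = 3·√35.

Therefore, the length of AP = 3·√35.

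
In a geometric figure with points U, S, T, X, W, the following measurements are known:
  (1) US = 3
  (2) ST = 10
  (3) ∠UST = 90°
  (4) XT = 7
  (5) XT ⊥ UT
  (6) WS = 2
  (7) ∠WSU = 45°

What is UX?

Step 1: By the law of cosines on triangle UST: UT² = 3² + 10² − 2·3·10·cos(90°) = 109, so UT = √109.
Step 2: By the law of cosines on triangle UTX: UX² = √109² + 7² − 2·√109·7·cos(90°) = 158, so UX = √158.

Therefore, the length of UX = √158.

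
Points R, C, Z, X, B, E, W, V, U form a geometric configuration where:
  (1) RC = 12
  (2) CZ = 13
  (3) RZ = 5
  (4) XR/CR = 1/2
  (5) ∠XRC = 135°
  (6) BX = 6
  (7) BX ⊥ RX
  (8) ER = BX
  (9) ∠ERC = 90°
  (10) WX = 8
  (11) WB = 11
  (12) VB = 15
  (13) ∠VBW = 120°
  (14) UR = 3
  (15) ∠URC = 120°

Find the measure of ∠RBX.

From the given relations: XR = 1/2·CR = 1/2·12 = 6.
Step 1: By the law of cosines on triangle BXR: BR² = 6² + 6² − 2·6·6·cos(90°) = 72, so BR = 6·√2.
Step 2: By the inverse law of cosines on triangle RBX: cos(∠RBX) = ((6·√2)² + 6² − 6²) / (2·6·√2·6) = 72/101.82 = 0.7071, so ∠RBX = 45°.

Therefore, the measure of angle ∠RBX = 45°.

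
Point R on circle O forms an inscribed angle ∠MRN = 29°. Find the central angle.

The inscribed angle theorem states that a central angle is always twice any inscribed angle that subtends the same arc.
Since the inscribed angle is 29°, the central angle = 2 × 29° = 58°.

58°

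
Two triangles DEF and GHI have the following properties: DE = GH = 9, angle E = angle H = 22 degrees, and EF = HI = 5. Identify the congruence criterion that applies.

Consider the given information: DE = GH = 9, angle E = angle H = 22 degrees, and EF = HI = 5
This is not ASA or HL: ASA requires two angles and the side between them. HL only applies to right triangles with matching hypotenuse and leg.
The correct criterion is SAS. Two pairs of corresponding sides and the included angle are equal (Side-Angle-Side).

SAS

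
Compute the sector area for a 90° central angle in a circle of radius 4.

Sector area = π(4²)(1/4) = 4*pi

4*pi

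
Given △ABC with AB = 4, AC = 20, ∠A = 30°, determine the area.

Area = (1/2)(4)(20) sin(30°) = (1/2)(4)(20)(1/2) = 20

20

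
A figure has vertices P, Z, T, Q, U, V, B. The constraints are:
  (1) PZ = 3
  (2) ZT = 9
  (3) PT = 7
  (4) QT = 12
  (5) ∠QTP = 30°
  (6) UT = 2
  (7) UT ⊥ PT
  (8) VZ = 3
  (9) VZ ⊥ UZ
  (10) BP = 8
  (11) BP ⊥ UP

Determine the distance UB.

Step 1: By the law of cosines on triangle UTP: UP² = 2² + 7² − 2·2·7·cos(90°) = 53, so UP = √53.
Step 2: By the law of cosines on triangle UPB: UB² = √53² + 8² − 2·√53·8·cos(90°) = 117, so UB = 3·√13.

Therefore, the length of UB = 3·√13.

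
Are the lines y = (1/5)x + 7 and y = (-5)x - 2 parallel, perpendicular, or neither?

Slope of line 1: m1 = 1/5
Slope of line 2: m2 = -5
Two lines are perpendicular when the product of their slopes is -1 (negative reciprocals).
m1 * m2 = (1/5) * (-5) = -1, confirming perpendicularity.

Perpendicular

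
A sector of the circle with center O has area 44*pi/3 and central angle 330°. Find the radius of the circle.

r² = 360 × 44*pi/3 / (π × 330) = 16, so r = 4.

4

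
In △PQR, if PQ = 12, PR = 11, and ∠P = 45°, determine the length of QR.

Law of cosines: QR^2 = 12^2 + 11^2 - 2(12)(11)cos(45°) = 265 - 132*sqrt(2), so QR = sqrt(265 - 132*sqrt(2)).

sqrt(265 - 132*sqrt(2))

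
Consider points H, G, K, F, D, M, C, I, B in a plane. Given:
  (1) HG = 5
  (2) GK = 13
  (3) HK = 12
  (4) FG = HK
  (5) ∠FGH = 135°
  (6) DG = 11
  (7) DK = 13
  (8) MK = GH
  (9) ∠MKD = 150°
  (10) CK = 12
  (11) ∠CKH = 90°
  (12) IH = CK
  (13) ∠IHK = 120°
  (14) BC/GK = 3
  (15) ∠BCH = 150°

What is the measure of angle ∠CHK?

Step 1: By the law of cosines on triangle HKC: HC² = 12² + 12² − 2·12·12·cos(90°) = 288, so HC = 12·√2.
Step 2: By the inverse law of cosines on triangle CHK: cos(∠CHK) = ((12·√2)² + 12² − 12²) / (2·12·√2·12) = 288/407.29 = 0.7071, so ∠CHK = 45°.

Therefore, the measure of angle ∠CHK = 45°.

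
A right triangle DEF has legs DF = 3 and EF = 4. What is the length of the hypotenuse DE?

In a right triangle, the square of the hypotenuse equals the sum of the squares of the two legs.
The legs are 3 and 4, so the hypotenuse = sqrt(9 + 16) = sqrt(25) = 5.

5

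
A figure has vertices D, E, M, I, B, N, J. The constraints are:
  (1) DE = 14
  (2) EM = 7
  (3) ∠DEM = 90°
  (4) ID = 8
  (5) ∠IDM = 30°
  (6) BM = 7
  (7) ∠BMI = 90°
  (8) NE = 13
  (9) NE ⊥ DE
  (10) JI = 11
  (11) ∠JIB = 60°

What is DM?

Step 1: By the law of cosines on triangle DEM: DM² = 14² + 7² − 2·14·7·cos(90°) = 245, so DM = 7·√5.

Therefore, the length of DM = 7·√5.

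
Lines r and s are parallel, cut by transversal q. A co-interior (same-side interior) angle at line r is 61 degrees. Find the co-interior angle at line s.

Co-interior (same-side interior) angles are between the parallel lines on the same side of the transversal.
Unlike corresponding or alternate interior angles, they are supplementary rather than equal.
So the angle = 180 - 61 = 119 degrees.

119 degrees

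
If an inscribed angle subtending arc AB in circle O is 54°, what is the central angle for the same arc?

The inscribed angle theorem states that a central angle is always twice any inscribed angle that subtends the same arc.
Since the inscribed angle is 54°, the central angle = 2 × 54° = 108°.

108°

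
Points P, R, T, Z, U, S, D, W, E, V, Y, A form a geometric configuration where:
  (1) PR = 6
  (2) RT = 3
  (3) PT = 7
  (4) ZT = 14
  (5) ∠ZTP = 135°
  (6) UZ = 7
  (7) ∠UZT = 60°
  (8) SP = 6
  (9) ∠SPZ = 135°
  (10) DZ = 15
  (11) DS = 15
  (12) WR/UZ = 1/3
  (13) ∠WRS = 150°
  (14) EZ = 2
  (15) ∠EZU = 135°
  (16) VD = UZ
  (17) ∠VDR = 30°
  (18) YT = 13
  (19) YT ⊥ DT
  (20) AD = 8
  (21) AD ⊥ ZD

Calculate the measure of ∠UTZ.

Step 1: By the law of cosines on triangle TZU: TU² = 14² + 7² − 2·14·7·cos(60°) = 147, so TU = 7·√3.
Step 2: By the inverse law of cosines on triangle UTZ: cos(∠UTZ) = ((7·√3)² + 14² − 7²) / (2·7·√3·14) = 294/339.48 = 0.866, so ∠UTZ = 30°.

Therefore, the measure of angle ∠UTZ = 30°.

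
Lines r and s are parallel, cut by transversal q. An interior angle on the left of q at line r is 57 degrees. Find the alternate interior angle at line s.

Alternate interior angles are equal: 57 degrees.

57 degrees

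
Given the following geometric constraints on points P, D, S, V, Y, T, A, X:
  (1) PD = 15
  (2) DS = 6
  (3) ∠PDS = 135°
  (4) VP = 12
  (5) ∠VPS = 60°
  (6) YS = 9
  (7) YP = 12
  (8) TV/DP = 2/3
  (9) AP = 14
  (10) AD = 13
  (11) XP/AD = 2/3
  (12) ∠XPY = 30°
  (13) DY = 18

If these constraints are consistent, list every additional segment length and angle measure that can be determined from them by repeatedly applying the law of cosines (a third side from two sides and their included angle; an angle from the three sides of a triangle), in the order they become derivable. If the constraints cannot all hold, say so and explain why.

These constraints are not satisfiable: by the triangle inequality in triangle SDY, (2) DS = 6 and (6) YS = 9 force DY ≤ 6 + 9 = 15, but (13) says DY = 18. No planar figure meets all of them, so nothing further can be derived.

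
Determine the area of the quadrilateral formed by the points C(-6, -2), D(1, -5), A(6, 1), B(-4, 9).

The Shoelace formula works by pairing each vertex with the next (cycling back to the first).
For each pair, compute x_i*y_(i+1) - x_(i+1)*y_i:
  (-6*-5 - 1*-2) = 32
  (1*1 - 6*-5) = 31
  (6*9 - -4*1) = 58
  (-4*-2 - -6*9) = 62
Taking half the absolute value of the total: Area = (1/2)(183) = 183/2.

183/2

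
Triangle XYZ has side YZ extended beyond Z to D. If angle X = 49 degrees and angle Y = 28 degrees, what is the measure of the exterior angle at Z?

Exterior angle = 49 + 28 = 77 degrees (exterior angle theorem).

77 degrees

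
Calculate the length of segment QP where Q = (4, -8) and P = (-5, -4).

The horizontal distance is |-5 - 4| = 9 and the vertical distance is |-4 - -8| = 4.
By the Pythagorean theorem, d = sqrt(9^2 + 4^2) = sqrt(97).

sqrt(97)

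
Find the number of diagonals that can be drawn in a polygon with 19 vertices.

Each of the 19 vertices connects to 16 non-adjacent vertices via diagonals.
Total connections = 19 × 16 = 304, but each diagonal is counted twice.
Number of diagonals = 304 / 2 = 152.

152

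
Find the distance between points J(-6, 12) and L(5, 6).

d = sqrt((5 - -6)^2 + (6 - 12)^2)
d = sqrt(11^2 + -6^2)
d = sqrt(121 + 36)
d = sqrt(157)

sqrt(157)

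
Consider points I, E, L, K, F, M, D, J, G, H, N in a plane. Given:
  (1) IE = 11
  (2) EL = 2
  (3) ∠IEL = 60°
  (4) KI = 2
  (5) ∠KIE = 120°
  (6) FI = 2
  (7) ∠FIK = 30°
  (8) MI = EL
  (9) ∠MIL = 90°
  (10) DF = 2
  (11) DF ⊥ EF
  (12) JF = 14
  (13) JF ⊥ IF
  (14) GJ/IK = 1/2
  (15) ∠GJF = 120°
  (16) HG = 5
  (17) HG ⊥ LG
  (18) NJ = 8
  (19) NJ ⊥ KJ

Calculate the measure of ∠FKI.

Step 1: By the law of cosines on triangle KIF: KF² = 2² + 2² − 2·2·2·cos(30°) = 1.07, so KF ≈ 1.04.
Step 2: By the inverse law of cosines on triangle FKI: cos(∠FKI) = (1.04² + 2² − 2²) / (2·1.04·2) = 1.07/4.14 = 0.2588, so ∠FKI = 75°.

Therefore, the measure of angle ∠FKI = 75°.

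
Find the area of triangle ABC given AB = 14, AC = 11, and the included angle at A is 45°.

When two sides and the included angle are known, the area formula is (1/2)ab sin(C).
The height from one side to the opposite vertex is 11 sin(45°) = 11*sqrt(2)/2.
Area = (1/2) * 14 * 11*sqrt(2)/2 = 77*sqrt(2)/2.

77*sqrt(2)/2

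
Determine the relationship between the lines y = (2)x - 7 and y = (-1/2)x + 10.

Slope of line 1: m1 = 2
Slope of line 2: m2 = -1/2
Two lines are perpendicular when the product of their slopes is -1 (negative reciprocals).
m1 * m2 = (2) * (-1/2) = -1, confirming perpendicularity.

Perpendicular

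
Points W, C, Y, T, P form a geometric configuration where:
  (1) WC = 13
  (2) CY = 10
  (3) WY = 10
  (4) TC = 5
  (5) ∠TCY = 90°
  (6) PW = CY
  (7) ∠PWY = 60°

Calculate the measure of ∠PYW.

From the given relations: PW = CY = 10.
Step 1: By the law of cosines on triangle YWP: YP² = 10² + 10² − 2·10·10·cos(60°) = 100, so YP = 10.
Step 2: By the inverse law of cosines on triangle PYW: cos(∠PYW) = (10² + 10² − 10²) / (2·10·10) = 100/200 = 0.5, so ∠PYW = 60°.

Therefore, the measure of angle ∠PYW = 60°.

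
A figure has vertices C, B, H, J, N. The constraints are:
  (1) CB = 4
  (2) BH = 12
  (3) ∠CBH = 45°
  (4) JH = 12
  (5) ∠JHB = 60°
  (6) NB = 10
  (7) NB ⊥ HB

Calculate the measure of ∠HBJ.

Step 1: By the law of cosines on triangle BHJ: BJ² = 12² + 12² − 2·12·12·cos(60°) = 144, so BJ = 12.
Step 2: By the inverse law of cosines on triangle HBJ: cos(∠HBJ) = (12² + 12² − 12²) / (2·12·12) = 144/288 = 0.5, so ∠HBJ = 60°.

Therefore, the measure of angle ∠HBJ = 60°.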